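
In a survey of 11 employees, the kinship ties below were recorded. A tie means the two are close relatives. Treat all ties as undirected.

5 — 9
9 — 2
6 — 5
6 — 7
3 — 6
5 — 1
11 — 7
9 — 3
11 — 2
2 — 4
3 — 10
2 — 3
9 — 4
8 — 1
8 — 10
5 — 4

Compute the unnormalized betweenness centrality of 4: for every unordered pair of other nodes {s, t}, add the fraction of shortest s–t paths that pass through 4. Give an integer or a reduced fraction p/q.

Pairs whose geodesics pass through 4 — 1–11: 1/3; 1–2: 1/2; 5–11: 1/3; 5–2: 1/2.
All other pairs contribute 0.
Summing the contributions gives betweenness(4) = 5/3.

5/3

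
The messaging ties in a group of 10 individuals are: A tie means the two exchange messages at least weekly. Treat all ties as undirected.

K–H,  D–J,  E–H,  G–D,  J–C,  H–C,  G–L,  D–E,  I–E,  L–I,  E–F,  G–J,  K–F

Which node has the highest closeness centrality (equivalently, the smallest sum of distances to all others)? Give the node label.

Farness (sum of distances to all others) for each node — C:19, D:16, E:14, F:20, G:19, H:17, I:19, J:18, K:23, L:21.
The smallest farness is 14, for E, so E has the highest closeness.

E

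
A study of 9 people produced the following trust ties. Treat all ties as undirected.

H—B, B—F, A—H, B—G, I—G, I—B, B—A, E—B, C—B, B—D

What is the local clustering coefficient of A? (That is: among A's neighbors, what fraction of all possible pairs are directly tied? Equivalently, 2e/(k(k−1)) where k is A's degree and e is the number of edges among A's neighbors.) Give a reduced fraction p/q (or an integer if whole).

1

A's neighbors: B and H (k = 2).
Possible neighbor pairs: C(2,2) = 1. Edges among them: B–H → e = 1.
Clustering(A) = 1/1.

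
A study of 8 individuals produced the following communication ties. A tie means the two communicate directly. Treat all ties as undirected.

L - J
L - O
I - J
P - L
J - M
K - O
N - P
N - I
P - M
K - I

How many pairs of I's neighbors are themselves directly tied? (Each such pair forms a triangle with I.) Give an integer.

I's neighbors are J, K, and N, but none of them are tied to each other, so no triangle contains I.

0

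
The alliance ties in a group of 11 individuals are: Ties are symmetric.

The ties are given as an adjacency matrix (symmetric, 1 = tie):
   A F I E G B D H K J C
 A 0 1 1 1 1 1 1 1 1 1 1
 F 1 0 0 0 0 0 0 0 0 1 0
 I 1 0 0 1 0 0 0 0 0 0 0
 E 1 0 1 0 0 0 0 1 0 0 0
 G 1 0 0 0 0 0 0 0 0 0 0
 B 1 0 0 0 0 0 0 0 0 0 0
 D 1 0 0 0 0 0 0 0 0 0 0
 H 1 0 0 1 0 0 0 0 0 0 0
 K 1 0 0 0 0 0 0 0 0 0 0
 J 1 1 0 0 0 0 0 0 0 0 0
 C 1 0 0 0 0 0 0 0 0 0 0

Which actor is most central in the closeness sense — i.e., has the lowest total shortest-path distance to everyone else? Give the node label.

A

Farness (sum of distances to all others) for each node — A:10, B:19, C:19, D:19, E:17, F:18, G:19, H:18, I:18, J:18, K:19.
The smallest farness is 10, for A, so A has the highest closeness.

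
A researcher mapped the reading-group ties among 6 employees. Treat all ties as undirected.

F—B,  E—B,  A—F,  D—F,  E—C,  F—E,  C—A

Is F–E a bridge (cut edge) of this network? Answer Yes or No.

Even without that edge, F still reaches E via F – B – E, so the network stays connected. Not a bridge.

No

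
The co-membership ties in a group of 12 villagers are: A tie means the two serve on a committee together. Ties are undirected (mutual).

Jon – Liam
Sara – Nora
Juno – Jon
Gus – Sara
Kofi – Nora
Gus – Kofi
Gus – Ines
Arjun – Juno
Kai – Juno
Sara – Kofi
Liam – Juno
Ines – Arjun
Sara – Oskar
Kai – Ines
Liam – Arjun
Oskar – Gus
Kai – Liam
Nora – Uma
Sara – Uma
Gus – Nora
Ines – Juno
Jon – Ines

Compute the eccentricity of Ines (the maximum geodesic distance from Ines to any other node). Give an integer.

Distances from Ines: Arjun:1, Gus:1, Jon:1, Juno:1, Kai:1, Kofi:2, Liam:2, Nora:2, Oskar:2, Sara:2, Uma:3.
The largest is 3 (to Uma), so the eccentricity of Ines is 3.

3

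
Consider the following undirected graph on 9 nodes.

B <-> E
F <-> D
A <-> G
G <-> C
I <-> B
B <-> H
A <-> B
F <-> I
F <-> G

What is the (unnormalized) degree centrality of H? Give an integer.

H is directly tied to B. That is 1 neighbor, so the degree of H is 1.

1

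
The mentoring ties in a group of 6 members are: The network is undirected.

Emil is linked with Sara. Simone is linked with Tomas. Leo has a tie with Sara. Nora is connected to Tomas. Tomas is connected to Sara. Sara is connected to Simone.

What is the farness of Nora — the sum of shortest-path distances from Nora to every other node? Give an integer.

11

Distances from Nora: Emil:3, Leo:3, Sara:2, Simone:2, Tomas:1.
Sum = 3 + 3 + 2 + 2 + 1 = 11.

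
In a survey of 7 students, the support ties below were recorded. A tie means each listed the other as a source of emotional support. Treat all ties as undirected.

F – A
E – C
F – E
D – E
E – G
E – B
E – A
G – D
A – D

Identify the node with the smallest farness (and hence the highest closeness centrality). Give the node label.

E

Farness (sum of distances to all others) for each node — A:9, B:11, C:11, D:9, E:6, F:10, G:10.
The smallest farness is 6, for E, so E has the highest closeness.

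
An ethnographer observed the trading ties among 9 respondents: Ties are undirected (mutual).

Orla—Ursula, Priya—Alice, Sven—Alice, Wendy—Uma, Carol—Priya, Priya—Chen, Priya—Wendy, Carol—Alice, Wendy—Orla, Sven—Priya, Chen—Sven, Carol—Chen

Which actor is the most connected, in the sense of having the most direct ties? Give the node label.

Degrees — Alice:3, Carol:3, Chen:3, Orla:2, Priya:5, Sven:3, Uma:1, Ursula:1, Wendy:3.
The maximum is 5, attained only by Priya.

Priya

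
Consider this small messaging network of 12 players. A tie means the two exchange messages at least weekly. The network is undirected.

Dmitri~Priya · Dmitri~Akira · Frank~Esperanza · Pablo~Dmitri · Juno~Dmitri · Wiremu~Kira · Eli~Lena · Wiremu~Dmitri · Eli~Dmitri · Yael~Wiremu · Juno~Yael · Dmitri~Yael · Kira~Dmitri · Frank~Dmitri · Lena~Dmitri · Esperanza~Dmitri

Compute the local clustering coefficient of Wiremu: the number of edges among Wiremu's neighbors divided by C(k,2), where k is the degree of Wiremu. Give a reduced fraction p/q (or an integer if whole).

2/3

Wiremu's neighbors: Dmitri, Kira, and Yael (k = 3).
Possible neighbor pairs: C(3,2) = 3. Edges among them: Dmitri–Kira, Dmitri–Yael → e = 2.
Clustering(Wiremu) = 2/3.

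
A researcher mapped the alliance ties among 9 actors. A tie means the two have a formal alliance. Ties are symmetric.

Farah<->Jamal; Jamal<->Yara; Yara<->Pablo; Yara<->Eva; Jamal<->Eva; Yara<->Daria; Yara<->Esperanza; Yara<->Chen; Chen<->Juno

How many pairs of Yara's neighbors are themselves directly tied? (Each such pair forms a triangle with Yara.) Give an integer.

Yara's neighbors: Chen, Daria, Esperanza, Eva, Jamal, and Pablo.
Neighbor pairs that are themselves tied: Yara–Eva–Jamal. Each forms one triangle with Yara, for 1 in total.

1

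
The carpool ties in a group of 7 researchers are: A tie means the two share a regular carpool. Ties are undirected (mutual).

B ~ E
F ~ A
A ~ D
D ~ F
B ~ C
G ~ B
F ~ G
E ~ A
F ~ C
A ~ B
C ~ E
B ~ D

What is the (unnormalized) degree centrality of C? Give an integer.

3

C is directly tied to B, E, and F. That is 3 neighbors, so the degree of C is 3.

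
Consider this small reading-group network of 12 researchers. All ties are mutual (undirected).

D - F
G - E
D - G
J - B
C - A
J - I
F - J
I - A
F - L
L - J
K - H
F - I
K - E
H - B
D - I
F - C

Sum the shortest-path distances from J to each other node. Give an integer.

22

Distances from J: A:2, B:1, C:2, D:2, E:4, F:1, G:3, H:2, I:1, K:3, L:1.
Sum = 2 + 1 + 2 + 2 + 4 + 1 + 3 + 2 + 1 + 3 + 1 = 22.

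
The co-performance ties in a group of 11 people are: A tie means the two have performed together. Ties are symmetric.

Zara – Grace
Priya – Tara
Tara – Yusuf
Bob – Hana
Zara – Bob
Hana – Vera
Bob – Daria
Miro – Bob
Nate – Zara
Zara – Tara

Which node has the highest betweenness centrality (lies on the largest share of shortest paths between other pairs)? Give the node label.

Zara

Unnormalized betweenness of each node: Bob:29, Daria:0, Grace:0, Hana:9, Miro:0, Nate:0, Priya:0, Tara:17, Vera:0, Yusuf:0, Zara:32.
Zara has the largest value, 32, making it the main broker — the node through which the most shortest paths run.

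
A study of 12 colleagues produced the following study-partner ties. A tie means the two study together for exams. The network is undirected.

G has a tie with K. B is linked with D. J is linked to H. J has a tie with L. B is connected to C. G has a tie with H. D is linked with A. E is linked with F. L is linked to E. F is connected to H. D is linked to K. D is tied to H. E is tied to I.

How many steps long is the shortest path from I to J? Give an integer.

3

One shortest route is I – E – L – J, which uses 3 edges, and at distance 2 from I we only reach {F, L}, which does not include J. So d(I,J) = 3.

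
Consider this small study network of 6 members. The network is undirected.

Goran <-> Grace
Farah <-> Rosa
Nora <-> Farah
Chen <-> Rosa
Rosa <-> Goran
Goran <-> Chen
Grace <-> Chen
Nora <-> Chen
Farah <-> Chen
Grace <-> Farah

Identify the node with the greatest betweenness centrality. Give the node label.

Unnormalized betweenness of each node: Chen:8/3, Farah:4/3, Goran:1/3, Grace:1/3, Nora:0, Rosa:1/3.
Chen has the largest value, 8/3, making it the main broker — the node through which the most shortest paths run.

Chen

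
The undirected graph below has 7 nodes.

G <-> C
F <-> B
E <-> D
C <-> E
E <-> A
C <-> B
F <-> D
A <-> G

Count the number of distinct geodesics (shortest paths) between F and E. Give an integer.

1

The shortest distance is 2, and the only length-2 path is F–D–E. So there is exactly 1 shortest path.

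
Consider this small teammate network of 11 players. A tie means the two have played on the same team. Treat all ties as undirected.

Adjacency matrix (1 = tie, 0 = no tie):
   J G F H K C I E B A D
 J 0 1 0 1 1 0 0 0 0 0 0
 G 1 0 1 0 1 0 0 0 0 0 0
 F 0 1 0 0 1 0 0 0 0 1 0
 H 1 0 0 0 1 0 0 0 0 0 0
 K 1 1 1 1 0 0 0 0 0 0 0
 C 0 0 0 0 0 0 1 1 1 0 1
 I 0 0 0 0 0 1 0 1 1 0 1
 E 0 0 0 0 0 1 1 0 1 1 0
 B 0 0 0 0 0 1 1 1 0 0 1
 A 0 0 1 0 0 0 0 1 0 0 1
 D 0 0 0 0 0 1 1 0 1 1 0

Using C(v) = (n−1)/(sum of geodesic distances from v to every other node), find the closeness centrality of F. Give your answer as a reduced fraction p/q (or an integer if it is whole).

Distances from F: A:1, B:3, C:3, D:2, E:2, G:1, H:2, I:3, J:2, K:1. Sum = 20.
n = 11, so closeness = 10/20 = 1/2.

1/2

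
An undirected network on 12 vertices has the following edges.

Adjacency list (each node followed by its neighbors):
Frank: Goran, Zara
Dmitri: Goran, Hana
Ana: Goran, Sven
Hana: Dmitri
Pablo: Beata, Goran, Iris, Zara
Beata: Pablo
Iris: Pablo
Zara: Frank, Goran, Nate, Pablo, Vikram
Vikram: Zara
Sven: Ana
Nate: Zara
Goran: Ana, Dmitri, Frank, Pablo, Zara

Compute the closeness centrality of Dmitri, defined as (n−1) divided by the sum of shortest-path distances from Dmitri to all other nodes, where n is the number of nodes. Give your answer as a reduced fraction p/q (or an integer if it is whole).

Distances from Dmitri: Ana:2, Beata:3, Frank:2, Goran:1, Hana:1, Iris:3, Nate:3, Pablo:2, Sven:3, Vikram:3, Zara:2. Sum = 25.
n = 12, so closeness = 11/25.

11/25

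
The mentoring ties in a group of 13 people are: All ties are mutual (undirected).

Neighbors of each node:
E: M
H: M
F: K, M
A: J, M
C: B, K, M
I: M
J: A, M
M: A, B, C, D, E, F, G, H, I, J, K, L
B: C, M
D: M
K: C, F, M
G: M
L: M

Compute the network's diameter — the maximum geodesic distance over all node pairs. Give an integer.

Eccentricity of each node (its greatest distance to any other): A:2, B:2, C:2, D:2, E:2, F:2, G:2, H:2, I:2, J:2, K:2, L:2, M:1.
The maximum eccentricity is 2, realized for instance by the pair J–C via J – M – C. So the diameter is 2.

2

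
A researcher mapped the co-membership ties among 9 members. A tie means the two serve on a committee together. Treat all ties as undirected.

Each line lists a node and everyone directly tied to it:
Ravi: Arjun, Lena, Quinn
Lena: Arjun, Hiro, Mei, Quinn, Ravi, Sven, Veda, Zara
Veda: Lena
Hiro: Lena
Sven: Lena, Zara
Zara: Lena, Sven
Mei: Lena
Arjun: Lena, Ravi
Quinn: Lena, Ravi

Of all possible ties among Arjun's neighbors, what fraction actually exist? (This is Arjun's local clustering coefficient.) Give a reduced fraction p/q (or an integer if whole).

1

Arjun's neighbors: Lena and Ravi (k = 2).
Possible neighbor pairs: C(2,2) = 1. Edges among them: Lena–Ravi → e = 1.
Clustering(Arjun) = 1/1.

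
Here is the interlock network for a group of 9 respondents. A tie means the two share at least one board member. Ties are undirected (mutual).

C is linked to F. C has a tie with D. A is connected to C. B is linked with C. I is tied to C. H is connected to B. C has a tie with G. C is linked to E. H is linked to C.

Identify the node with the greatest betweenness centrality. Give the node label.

Unnormalized betweenness of each node: A:0, B:0, C:27, D:0, E:0, F:0, G:0, H:0, I:0.
C has the largest value, 27, making it the main broker — the node through which the most shortest paths run.

C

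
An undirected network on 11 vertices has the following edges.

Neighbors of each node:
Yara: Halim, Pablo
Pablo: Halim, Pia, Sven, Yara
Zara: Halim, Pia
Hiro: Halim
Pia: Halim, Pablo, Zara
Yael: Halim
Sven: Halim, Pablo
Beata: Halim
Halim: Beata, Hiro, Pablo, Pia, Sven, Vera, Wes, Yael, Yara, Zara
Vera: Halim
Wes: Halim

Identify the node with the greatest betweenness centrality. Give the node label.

Halim

Unnormalized betweenness of each node: Beata:0, Halim:39, Hiro:0, Pablo:3/2, Pia:1/2, Sven:0, Vera:0, Wes:0, Yael:0, Yara:0, Zara:0.
Halim has the largest value, 39, making it the main broker — the node through which the most shortest paths run.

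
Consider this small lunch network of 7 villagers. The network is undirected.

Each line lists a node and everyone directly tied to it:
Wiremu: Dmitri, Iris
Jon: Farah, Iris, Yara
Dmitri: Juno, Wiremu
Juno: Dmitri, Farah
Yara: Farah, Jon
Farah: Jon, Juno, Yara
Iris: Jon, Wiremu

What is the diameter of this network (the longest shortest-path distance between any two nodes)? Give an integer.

Eccentricity of each node (its greatest distance to any other): Dmitri:3, Farah:3, Iris:3, Jon:3, Juno:3, Wiremu:3, Yara:3.
The maximum eccentricity is 3, realized for instance by the pair Jon–Dmitri via Jon – Farah – Juno – Dmitri. So the diameter is 3.

3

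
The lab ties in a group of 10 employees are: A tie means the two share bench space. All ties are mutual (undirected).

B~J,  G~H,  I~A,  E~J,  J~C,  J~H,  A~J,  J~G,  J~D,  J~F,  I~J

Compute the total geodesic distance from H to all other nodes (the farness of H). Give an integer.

Distances from H: A:2, B:2, C:2, D:2, E:2, F:2, G:1, I:2, J:1.
Sum = 2 + 2 + 2 + 2 + 2 + 2 + 1 + 2 + 1 = 16.

16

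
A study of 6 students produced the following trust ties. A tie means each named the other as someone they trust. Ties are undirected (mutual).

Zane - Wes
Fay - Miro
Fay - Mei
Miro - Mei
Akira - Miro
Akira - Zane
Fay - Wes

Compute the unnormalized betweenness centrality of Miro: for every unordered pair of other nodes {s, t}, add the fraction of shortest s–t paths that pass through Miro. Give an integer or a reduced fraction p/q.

Pairs whose geodesics pass through Miro — Mei–Zane: 1/2; Mei–Akira: 1; Fay–Akira: 1.
All other pairs contribute 0.
Summing the contributions gives betweenness(Miro) = 5/2.

5/2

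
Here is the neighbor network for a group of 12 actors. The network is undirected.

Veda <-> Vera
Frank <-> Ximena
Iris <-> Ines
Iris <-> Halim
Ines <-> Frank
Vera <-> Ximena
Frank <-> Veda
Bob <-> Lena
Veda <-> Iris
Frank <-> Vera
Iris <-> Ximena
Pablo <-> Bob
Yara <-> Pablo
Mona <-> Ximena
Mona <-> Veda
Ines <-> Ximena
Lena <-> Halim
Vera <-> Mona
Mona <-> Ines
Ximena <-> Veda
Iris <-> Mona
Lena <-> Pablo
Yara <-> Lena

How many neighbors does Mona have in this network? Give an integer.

5

Mona is directly tied to Ines, Iris, Veda, Vera, and Ximena. That is 5 neighbors, so the degree of Mona is 5.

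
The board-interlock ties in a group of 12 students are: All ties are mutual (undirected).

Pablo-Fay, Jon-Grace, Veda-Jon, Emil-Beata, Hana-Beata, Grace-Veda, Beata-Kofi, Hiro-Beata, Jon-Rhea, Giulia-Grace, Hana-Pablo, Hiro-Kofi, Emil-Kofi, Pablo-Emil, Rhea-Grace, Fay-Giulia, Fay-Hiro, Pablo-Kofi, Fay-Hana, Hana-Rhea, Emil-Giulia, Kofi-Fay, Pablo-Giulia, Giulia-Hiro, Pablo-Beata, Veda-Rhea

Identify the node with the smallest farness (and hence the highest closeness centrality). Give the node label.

Giulia

Farness (sum of distances to all others) for each node — Beata:20, Emil:21, Fay:19, Giulia:17, Grace:20, Hana:18, Hiro:21, Jon:26, Kofi:23, Pablo:18, Rhea:21, Veda:26.
The smallest farness is 17, for Giulia, so Giulia has the highest closeness.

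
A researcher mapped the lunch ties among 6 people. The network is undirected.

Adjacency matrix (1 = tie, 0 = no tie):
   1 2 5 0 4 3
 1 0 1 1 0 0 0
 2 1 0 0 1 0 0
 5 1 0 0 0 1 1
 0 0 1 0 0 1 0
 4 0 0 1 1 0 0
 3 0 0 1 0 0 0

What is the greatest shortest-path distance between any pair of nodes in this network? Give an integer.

3

Eccentricity of each node (its greatest distance to any other): 0:3, 1:2, 2:3, 3:3, 4:2, 5:2.
The maximum eccentricity is 3, realized for instance by the pair 2–3 via 2 – 1 – 5 – 3. So the diameter is 3.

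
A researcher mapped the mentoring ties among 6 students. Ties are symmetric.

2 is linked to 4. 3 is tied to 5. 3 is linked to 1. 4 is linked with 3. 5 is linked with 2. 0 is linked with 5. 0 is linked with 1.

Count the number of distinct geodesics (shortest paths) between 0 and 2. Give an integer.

1

The shortest distance is 2, and the only length-2 path is 0–5–2. So there is exactly 1 shortest path.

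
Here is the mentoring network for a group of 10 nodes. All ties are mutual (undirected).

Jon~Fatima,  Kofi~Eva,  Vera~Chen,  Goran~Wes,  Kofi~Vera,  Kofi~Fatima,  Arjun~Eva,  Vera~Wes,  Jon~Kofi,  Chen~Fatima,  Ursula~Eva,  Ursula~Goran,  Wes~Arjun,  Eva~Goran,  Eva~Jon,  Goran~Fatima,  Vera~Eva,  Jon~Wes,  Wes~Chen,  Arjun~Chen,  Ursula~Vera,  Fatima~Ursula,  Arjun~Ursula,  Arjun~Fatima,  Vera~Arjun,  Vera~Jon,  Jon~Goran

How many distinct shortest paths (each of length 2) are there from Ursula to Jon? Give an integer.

The shortest distance is 2. The length-2 paths are: Ursula–Goran–Jon; Ursula–Fatima–Jon; Ursula–Vera–Jon; Ursula–Eva–Jon.
That gives 4 distinct shortest paths.

4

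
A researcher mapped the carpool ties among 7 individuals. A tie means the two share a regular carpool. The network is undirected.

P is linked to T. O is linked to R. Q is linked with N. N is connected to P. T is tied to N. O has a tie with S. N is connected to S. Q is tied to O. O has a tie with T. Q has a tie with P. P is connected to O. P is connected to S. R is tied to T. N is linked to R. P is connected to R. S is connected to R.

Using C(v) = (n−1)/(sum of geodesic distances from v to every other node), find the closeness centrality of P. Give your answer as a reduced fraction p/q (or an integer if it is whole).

Distances from P: N:1, O:1, Q:1, R:1, S:1, T:1. Sum = 6.
n = 7, so closeness = 6/6 = 1.

1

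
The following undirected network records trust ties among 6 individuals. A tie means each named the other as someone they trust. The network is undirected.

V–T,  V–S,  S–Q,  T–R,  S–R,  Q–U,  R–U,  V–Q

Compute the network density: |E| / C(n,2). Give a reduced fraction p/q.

8/15

There are 8 edges and 6 nodes, so the maximum possible is C(6,2) = 15.
Density = 8/15.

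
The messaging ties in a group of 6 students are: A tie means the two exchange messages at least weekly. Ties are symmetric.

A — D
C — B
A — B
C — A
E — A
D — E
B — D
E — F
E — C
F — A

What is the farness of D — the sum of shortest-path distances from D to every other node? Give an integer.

Distances from D: A:1, B:1, C:2, E:1, F:2.
Sum = 1 + 1 + 2 + 1 + 2 = 7.

7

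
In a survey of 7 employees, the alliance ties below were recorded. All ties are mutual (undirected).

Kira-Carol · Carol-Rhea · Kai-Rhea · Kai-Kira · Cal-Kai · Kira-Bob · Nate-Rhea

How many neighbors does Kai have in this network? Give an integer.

3

Kai is directly tied to Cal, Kira, and Rhea. That is 3 neighbors, so the degree of Kai is 3.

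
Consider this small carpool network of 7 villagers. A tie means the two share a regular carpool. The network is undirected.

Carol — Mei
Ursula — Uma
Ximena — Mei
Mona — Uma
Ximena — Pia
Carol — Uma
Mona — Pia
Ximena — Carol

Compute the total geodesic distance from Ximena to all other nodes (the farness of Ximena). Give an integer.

10

Distances from Ximena: Carol:1, Mei:1, Mona:2, Pia:1, Uma:2, Ursula:3.
Sum = 1 + 1 + 2 + 1 + 2 + 3 = 10.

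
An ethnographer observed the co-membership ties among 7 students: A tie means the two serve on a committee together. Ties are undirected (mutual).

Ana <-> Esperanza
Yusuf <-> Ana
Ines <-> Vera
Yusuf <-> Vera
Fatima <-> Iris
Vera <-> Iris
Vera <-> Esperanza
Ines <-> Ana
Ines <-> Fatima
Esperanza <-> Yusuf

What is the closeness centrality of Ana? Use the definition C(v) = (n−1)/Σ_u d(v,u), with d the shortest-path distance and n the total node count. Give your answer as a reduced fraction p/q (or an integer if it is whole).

3/5

Distances from Ana: Esperanza:1, Fatima:2, Ines:1, Iris:3, Vera:2, Yusuf:1. Sum = 10.
n = 7, so closeness = 6/10 = 3/5.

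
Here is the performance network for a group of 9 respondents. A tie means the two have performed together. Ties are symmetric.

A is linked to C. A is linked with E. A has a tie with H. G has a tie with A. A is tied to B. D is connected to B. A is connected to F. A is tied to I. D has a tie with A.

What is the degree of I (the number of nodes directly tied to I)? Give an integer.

1

I is directly tied to A. That is 1 neighbor, so the degree of I is 1.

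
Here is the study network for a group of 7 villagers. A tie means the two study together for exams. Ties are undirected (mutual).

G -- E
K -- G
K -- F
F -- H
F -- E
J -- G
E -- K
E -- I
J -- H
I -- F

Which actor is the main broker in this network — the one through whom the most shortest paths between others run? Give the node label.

Unnormalized betweenness of each node: E:5/2, F:4, G:5/2, H:3/2, I:0, J:1, K:1/2.
F has the largest value, 4, making it the main broker — the node through which the most shortest paths run.

F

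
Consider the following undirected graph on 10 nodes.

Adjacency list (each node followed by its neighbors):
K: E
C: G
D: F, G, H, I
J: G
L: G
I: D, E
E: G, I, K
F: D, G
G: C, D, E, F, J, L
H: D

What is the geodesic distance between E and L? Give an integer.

One shortest route is E – G – L, which uses 2 edges, and E and L are not directly tied, so nothing shorter exists. So d(E,L) = 2.

2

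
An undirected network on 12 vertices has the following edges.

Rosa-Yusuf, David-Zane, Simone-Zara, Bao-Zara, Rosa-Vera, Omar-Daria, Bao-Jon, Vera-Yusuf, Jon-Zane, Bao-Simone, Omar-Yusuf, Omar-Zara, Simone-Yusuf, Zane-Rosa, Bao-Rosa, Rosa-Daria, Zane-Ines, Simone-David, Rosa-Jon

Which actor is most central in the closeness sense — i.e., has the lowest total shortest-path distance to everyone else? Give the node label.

Rosa

Farness (sum of distances to all others) for each node — Bao:19, Daria:23, David:23, Ines:30, Jon:20, Omar:24, Rosa:16, Simone:20, Vera:23, Yusuf:19, Zane:20, Zara:23.
The smallest farness is 16, for Rosa, so Rosa has the highest closeness.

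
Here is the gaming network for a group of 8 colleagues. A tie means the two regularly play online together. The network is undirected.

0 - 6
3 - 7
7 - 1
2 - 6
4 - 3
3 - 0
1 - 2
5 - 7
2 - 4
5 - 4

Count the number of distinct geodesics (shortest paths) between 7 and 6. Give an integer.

2

The shortest distance is 3. The length-3 paths are: 7–3–0–6; 7–1–2–6.
That gives 2 distinct shortest paths.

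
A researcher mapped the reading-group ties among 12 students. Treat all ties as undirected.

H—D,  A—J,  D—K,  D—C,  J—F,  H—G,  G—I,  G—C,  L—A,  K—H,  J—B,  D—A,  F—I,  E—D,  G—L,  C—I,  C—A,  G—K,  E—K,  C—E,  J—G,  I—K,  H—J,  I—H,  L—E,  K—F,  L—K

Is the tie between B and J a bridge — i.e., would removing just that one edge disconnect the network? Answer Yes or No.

Without the B–J edge there is no alternate route between B and J, so the network disconnects. It is a bridge.

Yes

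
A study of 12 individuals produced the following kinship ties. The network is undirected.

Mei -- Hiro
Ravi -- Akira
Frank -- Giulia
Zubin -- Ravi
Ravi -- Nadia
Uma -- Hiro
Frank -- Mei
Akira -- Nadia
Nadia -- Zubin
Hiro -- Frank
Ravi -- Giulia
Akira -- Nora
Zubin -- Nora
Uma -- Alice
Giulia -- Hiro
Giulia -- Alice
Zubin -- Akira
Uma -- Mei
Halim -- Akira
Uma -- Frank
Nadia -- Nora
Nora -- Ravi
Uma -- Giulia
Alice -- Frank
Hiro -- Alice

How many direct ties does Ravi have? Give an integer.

5

Ravi is directly tied to Akira, Giulia, Nadia, Nora, and Zubin. That is 5 neighbors, so the degree of Ravi is 5.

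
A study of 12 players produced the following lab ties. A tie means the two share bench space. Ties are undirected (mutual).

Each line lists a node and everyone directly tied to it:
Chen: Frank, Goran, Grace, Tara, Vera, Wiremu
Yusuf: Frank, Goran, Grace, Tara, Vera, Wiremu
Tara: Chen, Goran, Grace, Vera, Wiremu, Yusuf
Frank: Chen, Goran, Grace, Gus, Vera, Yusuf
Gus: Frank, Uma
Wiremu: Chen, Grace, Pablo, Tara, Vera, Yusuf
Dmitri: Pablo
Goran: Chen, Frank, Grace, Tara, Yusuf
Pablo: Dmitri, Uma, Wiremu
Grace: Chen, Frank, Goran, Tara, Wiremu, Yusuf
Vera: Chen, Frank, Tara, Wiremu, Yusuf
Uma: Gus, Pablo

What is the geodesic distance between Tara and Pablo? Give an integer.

One shortest route is Tara – Wiremu – Pablo, which uses 2 edges, and Tara and Pablo are not directly tied, so nothing shorter exists. So d(Tara,Pablo) = 2.

2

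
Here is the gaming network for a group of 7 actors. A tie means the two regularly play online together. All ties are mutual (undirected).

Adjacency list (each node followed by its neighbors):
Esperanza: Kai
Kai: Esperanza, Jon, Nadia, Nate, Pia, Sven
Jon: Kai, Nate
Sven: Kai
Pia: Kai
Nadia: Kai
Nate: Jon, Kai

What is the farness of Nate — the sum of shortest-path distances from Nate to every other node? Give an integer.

10

Distances from Nate: Esperanza:2, Jon:1, Kai:1, Nadia:2, Pia:2, Sven:2.
Sum = 2 + 1 + 1 + 2 + 2 + 2 = 10.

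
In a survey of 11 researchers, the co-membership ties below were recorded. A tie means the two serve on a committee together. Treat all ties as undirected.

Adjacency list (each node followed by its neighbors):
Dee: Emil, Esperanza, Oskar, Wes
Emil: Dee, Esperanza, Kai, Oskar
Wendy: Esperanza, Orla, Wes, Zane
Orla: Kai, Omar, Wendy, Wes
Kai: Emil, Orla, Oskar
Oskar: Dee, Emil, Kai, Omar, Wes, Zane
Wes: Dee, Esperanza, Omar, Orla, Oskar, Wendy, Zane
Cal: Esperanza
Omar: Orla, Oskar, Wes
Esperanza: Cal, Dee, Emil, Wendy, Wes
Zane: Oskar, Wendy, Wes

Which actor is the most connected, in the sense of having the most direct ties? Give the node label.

Degrees — Cal:1, Dee:4, Emil:4, Esperanza:5, Kai:3, Omar:3, Orla:4, Oskar:6, Wendy:4, Wes:7, Zane:3.
The maximum is 7, attained only by Wes.

Wes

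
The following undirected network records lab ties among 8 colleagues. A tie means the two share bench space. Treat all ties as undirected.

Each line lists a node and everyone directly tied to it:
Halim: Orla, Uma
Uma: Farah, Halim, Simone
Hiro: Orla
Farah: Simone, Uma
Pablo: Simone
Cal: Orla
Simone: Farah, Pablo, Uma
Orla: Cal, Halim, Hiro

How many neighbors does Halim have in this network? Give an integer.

2

Halim is directly tied to Orla and Uma. That is 2 neighbors, so the degree of Halim is 2.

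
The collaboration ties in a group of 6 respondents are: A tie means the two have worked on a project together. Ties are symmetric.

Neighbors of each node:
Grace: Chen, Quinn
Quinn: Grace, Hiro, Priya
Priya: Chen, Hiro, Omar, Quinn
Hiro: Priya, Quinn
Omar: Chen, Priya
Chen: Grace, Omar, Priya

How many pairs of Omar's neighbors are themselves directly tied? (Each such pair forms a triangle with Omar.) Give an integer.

Omar's neighbors: Chen and Priya.
Neighbor pairs that are themselves tied: Omar–Chen–Priya. Each forms one triangle with Omar, for 1 in total.

1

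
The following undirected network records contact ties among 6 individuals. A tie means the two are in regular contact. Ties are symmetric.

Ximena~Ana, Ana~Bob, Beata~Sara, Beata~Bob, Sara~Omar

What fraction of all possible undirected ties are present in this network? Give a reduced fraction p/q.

There are 5 edges and 6 nodes, so the maximum possible is C(6,2) = 15.
Density = 5/15 = 1/3.

1/3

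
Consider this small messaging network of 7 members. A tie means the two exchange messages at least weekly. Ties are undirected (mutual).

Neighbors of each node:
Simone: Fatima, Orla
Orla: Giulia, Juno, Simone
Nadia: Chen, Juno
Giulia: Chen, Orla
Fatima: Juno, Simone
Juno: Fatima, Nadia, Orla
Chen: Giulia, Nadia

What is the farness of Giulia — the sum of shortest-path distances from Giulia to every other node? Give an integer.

11

Distances from Giulia: Chen:1, Fatima:3, Juno:2, Nadia:2, Orla:1, Simone:2.
Sum = 1 + 3 + 2 + 2 + 1 + 2 = 11.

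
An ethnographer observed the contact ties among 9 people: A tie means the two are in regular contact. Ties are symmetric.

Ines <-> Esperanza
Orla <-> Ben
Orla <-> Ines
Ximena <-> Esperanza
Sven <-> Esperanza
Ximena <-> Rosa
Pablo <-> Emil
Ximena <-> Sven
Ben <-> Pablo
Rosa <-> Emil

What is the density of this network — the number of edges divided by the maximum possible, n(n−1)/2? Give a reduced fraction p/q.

There are 10 edges and 9 nodes, so the maximum possible is C(9,2) = 36.
Density = 10/36 = 5/18.

5/18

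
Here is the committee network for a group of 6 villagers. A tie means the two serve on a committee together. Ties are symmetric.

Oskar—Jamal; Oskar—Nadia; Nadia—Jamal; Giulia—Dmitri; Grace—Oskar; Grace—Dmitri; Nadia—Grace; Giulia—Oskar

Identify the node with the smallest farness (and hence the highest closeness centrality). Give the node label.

Oskar

Farness (sum of distances to all others) for each node — Dmitri:9, Giulia:8, Grace:7, Jamal:9, Nadia:7, Oskar:6.
The smallest farness is 6, for Oskar, so Oskar has the highest closeness.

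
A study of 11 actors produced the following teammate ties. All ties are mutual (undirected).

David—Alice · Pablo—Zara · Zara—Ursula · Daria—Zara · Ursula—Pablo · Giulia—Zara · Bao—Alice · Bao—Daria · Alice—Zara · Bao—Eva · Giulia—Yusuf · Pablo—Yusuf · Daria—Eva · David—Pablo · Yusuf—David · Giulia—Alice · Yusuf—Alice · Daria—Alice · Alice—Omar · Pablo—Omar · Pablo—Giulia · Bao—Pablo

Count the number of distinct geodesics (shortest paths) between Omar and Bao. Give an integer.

The shortest distance is 2. The length-2 paths are: Omar–Alice–Bao; Omar–Pablo–Bao.
That gives 2 distinct shortest paths.

2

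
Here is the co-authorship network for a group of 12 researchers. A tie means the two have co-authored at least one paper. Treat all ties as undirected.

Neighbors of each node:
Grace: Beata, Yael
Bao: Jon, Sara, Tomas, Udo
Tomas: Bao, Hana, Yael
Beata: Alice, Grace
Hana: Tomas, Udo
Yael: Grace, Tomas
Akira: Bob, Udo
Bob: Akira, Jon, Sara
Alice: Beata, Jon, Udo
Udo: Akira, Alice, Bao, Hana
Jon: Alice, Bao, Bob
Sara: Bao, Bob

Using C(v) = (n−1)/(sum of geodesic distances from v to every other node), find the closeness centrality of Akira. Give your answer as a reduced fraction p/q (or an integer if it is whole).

Distances from Akira: Alice:2, Bao:2, Beata:3, Bob:1, Grace:4, Hana:2, Jon:2, Sara:2, Tomas:3, Udo:1, Yael:4. Sum = 26.
n = 12, so closeness = 11/26.

11/26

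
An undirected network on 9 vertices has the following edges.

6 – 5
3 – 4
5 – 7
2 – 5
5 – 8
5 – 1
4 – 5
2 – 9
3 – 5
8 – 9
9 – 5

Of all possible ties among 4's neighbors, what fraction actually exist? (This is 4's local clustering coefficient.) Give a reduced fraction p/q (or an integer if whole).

4's neighbors: 3 and 5 (k = 2).
Possible neighbor pairs: C(2,2) = 1. Edges among them: 3–5 → e = 1.
Clustering(4) = 1/1.

1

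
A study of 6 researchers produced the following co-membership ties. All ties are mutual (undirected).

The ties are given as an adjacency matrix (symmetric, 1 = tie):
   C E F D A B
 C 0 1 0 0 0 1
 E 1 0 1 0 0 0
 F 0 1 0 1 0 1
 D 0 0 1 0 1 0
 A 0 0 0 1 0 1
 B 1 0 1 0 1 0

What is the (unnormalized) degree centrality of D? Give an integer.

D is directly tied to A and F. That is 2 neighbors, so the degree of D is 2.

2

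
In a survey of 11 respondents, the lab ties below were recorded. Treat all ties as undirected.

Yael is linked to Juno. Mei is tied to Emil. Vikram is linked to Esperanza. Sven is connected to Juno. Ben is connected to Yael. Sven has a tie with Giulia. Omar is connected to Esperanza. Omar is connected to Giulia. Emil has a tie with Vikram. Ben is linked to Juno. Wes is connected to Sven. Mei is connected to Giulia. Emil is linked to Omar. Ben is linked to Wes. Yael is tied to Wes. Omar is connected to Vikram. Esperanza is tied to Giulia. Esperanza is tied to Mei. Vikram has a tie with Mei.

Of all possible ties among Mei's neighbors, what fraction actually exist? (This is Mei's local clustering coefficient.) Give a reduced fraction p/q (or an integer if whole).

1/2

Mei's neighbors: Emil, Esperanza, Giulia, and Vikram (k = 4).
Possible neighbor pairs: C(4,2) = 6. Edges among them: Emil–Vikram, Esperanza–Giulia, Esperanza–Vikram → e = 3.
Clustering(Mei) = 3/6 = 1/2.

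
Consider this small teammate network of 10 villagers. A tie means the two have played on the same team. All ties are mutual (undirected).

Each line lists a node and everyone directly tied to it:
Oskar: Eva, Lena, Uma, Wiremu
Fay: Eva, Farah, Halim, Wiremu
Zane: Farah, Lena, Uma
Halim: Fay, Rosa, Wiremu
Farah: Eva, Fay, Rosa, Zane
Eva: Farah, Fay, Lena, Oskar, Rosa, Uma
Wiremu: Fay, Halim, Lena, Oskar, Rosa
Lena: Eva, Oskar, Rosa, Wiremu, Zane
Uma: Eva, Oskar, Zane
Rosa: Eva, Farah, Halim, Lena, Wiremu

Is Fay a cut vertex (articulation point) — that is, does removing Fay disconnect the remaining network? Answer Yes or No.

Even without Fay, every remaining node can still reach every other (the residual graph is connected), so Fay is not a cut vertex.

No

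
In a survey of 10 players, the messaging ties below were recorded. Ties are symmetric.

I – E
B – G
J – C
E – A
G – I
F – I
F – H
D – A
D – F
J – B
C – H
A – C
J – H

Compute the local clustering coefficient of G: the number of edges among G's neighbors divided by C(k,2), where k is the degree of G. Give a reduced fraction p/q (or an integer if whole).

G's neighbors: B and I (k = 2).
Possible neighbor pairs: C(2,2) = 1. Edges among them: none → e = 0.
Clustering(G) = 0/1.

0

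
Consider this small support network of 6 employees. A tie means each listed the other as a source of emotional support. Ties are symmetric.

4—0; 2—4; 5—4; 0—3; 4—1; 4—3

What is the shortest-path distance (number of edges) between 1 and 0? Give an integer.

One shortest route is 1 – 4 – 0, which uses 2 edges, and 1 and 0 are not directly tied, so nothing shorter exists. So d(1,0) = 2.

2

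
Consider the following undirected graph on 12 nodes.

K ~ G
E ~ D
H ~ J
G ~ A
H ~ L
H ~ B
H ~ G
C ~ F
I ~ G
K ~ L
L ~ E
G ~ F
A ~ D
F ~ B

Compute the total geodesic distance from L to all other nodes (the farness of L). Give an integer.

Distances from L: A:3, B:2, C:4, D:2, E:1, F:3, G:2, H:1, I:3, J:2, K:1.
Sum = 3 + 2 + 4 + 2 + 1 + 3 + 2 + 1 + 3 + 2 + 1 = 24.

24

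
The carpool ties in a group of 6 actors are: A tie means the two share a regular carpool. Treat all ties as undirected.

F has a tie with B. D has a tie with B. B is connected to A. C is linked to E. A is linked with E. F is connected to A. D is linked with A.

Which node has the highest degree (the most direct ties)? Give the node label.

Degrees — A:4, B:3, C:1, D:2, E:2, F:2.
The maximum is 4, attained only by A.

A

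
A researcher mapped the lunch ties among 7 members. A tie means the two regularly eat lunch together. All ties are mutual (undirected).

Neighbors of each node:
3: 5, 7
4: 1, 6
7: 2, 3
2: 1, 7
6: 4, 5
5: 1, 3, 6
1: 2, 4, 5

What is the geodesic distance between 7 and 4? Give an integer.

One shortest route is 7 – 2 – 1 – 4, which uses 3 edges, and at distance 2 from 7 we only reach {1, 5}, which does not include 4. So d(7,4) = 3.

3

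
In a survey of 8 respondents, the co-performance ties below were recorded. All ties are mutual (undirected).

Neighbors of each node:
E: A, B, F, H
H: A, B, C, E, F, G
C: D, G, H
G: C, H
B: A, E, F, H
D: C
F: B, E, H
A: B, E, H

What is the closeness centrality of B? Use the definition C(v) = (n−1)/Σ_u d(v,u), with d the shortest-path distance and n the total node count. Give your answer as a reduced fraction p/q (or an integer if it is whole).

Distances from B: A:1, C:2, D:3, E:1, F:1, G:2, H:1. Sum = 11.
n = 8, so closeness = 7/11.

7/11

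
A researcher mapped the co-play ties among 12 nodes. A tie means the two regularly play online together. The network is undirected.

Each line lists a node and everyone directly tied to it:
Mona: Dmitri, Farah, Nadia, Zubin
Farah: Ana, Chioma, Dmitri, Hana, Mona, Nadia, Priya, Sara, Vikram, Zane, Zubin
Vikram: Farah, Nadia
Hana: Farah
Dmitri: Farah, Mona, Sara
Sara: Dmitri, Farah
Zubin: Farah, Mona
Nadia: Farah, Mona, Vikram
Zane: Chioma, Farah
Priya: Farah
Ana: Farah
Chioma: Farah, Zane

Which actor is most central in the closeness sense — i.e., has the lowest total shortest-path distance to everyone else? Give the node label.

Farah

Farness (sum of distances to all others) for each node — Ana:21, Chioma:20, Dmitri:19, Farah:11, Hana:21, Mona:18, Nadia:19, Priya:21, Sara:20, Vikram:20, Zane:20, Zubin:20.
The smallest farness is 11, for Farah, so Farah has the highest closeness.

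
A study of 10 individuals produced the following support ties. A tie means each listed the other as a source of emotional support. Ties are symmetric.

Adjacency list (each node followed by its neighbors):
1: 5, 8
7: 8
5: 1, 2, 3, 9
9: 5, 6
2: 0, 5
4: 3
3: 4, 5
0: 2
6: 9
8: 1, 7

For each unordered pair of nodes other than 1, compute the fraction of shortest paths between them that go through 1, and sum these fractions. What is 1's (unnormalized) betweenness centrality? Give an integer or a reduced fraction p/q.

14

Pairs whose geodesics pass through 1 — 7–9: 1; 7–3: 1; 7–2: 1; 7–4: 1; 7–6: 1; 7–5: 1; 7–0: 1; 9–8: 1; 3–8: 1; 2–8: 1; 4–8: 1; 6–8: 1; 5–8: 1; 8–0: 1.
All other pairs contribute 0.
Summing the contributions gives betweenness(1) = 14.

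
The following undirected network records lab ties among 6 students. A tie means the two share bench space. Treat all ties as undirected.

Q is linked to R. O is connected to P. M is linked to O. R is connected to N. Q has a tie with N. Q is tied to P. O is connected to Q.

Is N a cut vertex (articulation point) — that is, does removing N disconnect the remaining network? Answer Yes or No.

Even without N, every remaining node can still reach every other (the residual graph is connected), so N is not a cut vertex.

No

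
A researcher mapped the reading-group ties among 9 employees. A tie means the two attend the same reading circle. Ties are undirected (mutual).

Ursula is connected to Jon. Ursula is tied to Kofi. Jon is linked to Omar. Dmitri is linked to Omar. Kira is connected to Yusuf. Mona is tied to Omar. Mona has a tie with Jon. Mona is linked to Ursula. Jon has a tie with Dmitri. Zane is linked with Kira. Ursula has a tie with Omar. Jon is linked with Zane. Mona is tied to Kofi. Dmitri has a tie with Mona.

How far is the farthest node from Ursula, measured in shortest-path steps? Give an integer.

4

Distances from Ursula: Dmitri:2, Jon:1, Kira:3, Kofi:1, Mona:1, Omar:1, Yusuf:4, Zane:2.
The largest is 4 (to Yusuf), so the eccentricity of Ursula is 4.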